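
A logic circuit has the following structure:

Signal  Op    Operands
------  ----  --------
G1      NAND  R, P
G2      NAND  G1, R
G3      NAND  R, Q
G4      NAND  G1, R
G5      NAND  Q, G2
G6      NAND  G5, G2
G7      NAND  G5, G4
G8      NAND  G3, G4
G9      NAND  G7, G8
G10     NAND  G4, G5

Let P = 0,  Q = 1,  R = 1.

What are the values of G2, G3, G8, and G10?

G1 = R NAND P = 1 NAND 0 = 1
G2 = G1 NAND R = 1 NAND 1 = 0
G3 = R NAND Q = 1 NAND 1 = 0
G4 = G1 NAND R = 1 NAND 1 = 0
G5 = Q NAND G2 = 1 NAND 0 = 1
G8 = G3 NAND G4 = 0 NAND 0 = 1
G10 = G4 NAND G5 = 0 NAND 1 = 1

G2 = 0, G3 = 0, G8 = 1, G10 = 1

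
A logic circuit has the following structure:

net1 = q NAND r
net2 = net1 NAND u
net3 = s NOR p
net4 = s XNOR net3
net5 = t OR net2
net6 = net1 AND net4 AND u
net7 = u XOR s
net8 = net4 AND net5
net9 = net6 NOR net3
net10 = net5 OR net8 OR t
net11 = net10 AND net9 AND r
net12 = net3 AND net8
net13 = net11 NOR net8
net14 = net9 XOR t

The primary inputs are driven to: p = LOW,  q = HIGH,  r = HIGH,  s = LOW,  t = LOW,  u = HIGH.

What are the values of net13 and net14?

net13 = HIGH  net14 = LOW

net1 = q NAND r = HIGH NAND HIGH = LOW
net2 = net1 NAND u = LOW NAND HIGH = HIGH
net3 = s NOR p = LOW NOR LOW = HIGH
net4 = s XNOR net3 = LOW XNOR HIGH = LOW
net5 = t OR net2 = LOW OR HIGH = HIGH
net6 = net1 AND net4 AND u = LOW AND LOW AND HIGH = LOW
net8 = net4 AND net5 = LOW AND HIGH = LOW
net9 = net6 NOR net3 = LOW NOR HIGH = LOW
net10 = net5 OR net8 OR t = HIGH OR LOW OR LOW = HIGH
net11 = net10 AND net9 AND r = HIGH AND LOW AND HIGH = LOW
net13 = net11 NOR net8 = LOW NOR LOW = HIGH
net14 = net9 XOR t = LOW XOR LOW = LOW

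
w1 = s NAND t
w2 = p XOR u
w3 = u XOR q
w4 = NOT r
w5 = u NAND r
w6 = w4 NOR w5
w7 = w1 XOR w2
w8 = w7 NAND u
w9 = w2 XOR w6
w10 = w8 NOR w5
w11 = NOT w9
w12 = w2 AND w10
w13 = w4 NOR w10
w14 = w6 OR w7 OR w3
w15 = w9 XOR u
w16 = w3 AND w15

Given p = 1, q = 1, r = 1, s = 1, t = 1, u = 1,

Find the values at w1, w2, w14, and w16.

w1 = s NAND t = 1 NAND 1 = 0
w2 = p XOR u = 1 XOR 1 = 0
w3 = u XOR q = 1 XOR 1 = 0
w4 = NOT r = NOT 1 = 0
w5 = u NAND r = 1 NAND 1 = 0
w6 = w4 NOR w5 = 0 NOR 0 = 1
w7 = w1 XOR w2 = 0 XOR 0 = 0
w9 = w2 XOR w6 = 0 XOR 1 = 1
w14 = w6 OR w7 OR w3 = 1 OR 0 OR 0 = 1
w15 = w9 XOR u = 1 XOR 1 = 0
w16 = w3 AND w15 = 0 AND 0 = 0

w1 = 0, w2 = 0, w14 = 1, w16 = 0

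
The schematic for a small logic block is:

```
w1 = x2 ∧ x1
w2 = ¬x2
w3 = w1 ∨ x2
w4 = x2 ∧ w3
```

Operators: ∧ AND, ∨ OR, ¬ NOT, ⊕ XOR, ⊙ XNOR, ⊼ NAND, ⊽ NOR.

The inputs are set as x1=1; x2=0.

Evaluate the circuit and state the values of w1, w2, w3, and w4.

w1 = 0, w2 = 1, w3 = 0, w4 = 0

w1 = x2 AND x1 = 0 AND 1 = 0
w2 = NOT x2 = NOT 0 = 1
w3 = w1 OR x2 = 0 OR 0 = 0
w4 = x2 AND w3 = 0 AND 0 = 0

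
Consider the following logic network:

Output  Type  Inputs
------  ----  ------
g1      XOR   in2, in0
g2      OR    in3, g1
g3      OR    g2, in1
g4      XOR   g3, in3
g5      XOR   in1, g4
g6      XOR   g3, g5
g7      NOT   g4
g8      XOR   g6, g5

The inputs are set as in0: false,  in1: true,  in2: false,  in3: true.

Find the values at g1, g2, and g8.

g1 = in2 XOR in0 = false XOR false = false
g2 = in3 OR g1 = true OR false = true
g3 = g2 OR in1 = true OR true = true
g4 = g3 XOR in3 = true XOR true = false
g5 = in1 XOR g4 = true XOR false = true
g6 = g3 XOR g5 = true XOR true = false
g8 = g6 XOR g5 = false XOR true = true

g1 = false, g2 = true, g8 = true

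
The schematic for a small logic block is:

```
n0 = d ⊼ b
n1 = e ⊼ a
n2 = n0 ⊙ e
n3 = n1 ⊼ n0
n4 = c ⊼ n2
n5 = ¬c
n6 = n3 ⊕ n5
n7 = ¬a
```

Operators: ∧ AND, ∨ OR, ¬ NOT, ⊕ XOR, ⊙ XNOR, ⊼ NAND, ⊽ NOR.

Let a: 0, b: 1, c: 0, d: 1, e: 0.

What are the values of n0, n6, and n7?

n0 = 0, n6 = 0, n7 = 1

n0 = d NAND b = 1 NAND 1 = 0
n1 = e NAND a = 0 NAND 0 = 1
n3 = n1 NAND n0 = 1 NAND 0 = 1
n5 = NOT c = NOT 0 = 1
n6 = n3 XOR n5 = 1 XOR 1 = 0
n7 = NOT a = NOT 0 = 1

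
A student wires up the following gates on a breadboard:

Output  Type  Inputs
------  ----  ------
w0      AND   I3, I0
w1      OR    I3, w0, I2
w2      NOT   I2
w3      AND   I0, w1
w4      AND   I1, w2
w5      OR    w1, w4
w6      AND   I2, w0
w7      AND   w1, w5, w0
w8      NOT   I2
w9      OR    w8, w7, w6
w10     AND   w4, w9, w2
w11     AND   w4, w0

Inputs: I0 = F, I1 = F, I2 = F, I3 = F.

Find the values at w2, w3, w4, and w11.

w0 = I3 AND I0 = F AND F = F
w1 = I3 OR w0 OR I2 = F OR F OR F = F
w2 = NOT I2 = NOT F = T
w3 = I0 AND w1 = F AND F = F
w4 = I1 AND w2 = F AND T = F
w11 = w4 AND w0 = F AND F = F

w2 = T, w3 = F, w4 = F, w11 = F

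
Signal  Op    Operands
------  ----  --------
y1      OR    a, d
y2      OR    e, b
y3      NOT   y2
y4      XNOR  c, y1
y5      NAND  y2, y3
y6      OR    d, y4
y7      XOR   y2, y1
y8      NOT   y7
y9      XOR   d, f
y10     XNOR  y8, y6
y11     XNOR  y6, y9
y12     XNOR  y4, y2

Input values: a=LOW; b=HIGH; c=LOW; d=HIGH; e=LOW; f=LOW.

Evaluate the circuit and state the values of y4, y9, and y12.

y4 = LOW, y9 = HIGH, y12 = LOW

y1 = a OR d = LOW OR HIGH = HIGH
y2 = e OR b = LOW OR HIGH = HIGH
y4 = c XNOR y1 = LOW XNOR HIGH = LOW
y9 = d XOR f = HIGH XOR LOW = HIGH
y12 = y4 XNOR y2 = LOW XNOR HIGH = LOW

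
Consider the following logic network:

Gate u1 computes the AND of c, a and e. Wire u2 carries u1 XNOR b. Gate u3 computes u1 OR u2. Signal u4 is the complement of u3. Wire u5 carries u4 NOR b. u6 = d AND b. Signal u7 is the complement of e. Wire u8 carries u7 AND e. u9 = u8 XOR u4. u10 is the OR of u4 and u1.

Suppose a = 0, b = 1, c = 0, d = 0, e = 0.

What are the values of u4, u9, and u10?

u1 = c AND a AND e = 0 AND 0 AND 0 = 0
u2 = u1 XNOR b = 0 XNOR 1 = 0
u3 = u1 OR u2 = 0 OR 0 = 0
u4 = NOT u3 = NOT 0 = 1
u7 = NOT e = NOT 0 = 1
u8 = u7 AND e = 1 AND 0 = 0
u9 = u8 XOR u4 = 0 XOR 1 = 1
u10 = u4 OR u1 = 1 OR 0 = 1

u4 = 1, u9 = 1, u10 = 1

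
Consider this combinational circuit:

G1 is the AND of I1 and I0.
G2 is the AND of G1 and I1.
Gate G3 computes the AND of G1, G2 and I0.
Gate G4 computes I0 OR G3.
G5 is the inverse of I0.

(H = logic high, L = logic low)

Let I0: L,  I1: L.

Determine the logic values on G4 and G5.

G1 = I1 AND I0 = L AND L = L
G2 = G1 AND I1 = L AND L = L
G3 = G1 AND G2 AND I0 = L AND L AND L = L
G4 = I0 OR G3 = L OR L = L
G5 = NOT I0 = NOT L = H

G4 = L; G5 = H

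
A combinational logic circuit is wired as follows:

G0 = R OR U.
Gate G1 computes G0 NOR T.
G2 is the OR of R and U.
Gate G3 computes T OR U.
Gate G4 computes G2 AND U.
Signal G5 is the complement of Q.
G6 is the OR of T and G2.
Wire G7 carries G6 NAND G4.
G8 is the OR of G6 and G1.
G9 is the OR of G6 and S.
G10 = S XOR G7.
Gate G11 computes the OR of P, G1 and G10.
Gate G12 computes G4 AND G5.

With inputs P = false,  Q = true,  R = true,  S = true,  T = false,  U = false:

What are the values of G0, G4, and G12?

G0 = true, G4 = false, G12 = false

G0 = R OR U = true OR false = true
G2 = R OR U = true OR false = true
G4 = G2 AND U = true AND false = false
G5 = NOT Q = NOT true = false
G12 = G4 AND G5 = false AND false = false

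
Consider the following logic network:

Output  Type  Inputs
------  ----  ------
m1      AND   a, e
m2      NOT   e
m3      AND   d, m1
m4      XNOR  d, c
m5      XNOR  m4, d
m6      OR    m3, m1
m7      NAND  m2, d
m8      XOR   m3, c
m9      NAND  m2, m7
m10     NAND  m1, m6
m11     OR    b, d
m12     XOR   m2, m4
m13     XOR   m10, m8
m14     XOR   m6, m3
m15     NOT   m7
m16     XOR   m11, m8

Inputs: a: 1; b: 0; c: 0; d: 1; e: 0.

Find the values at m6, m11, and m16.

m1 = a AND e = 1 AND 0 = 0
m3 = d AND m1 = 1 AND 0 = 0
m6 = m3 OR m1 = 0 OR 0 = 0
m8 = m3 XOR c = 0 XOR 0 = 0
m11 = b OR d = 0 OR 1 = 1
m16 = m11 XOR m8 = 1 XOR 0 = 1

m6 = 0, m11 = 1, m16 = 1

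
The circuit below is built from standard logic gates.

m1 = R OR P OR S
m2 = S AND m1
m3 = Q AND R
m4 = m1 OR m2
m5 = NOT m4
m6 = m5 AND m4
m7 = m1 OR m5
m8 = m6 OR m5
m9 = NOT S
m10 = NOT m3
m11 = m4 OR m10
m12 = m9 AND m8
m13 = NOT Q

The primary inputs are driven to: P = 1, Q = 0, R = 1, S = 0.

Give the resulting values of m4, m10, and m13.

m1 = R OR P OR S = 1 OR 1 OR 0 = 1
m2 = S AND m1 = 0 AND 1 = 0
m3 = Q AND R = 0 AND 1 = 0
m4 = m1 OR m2 = 1 OR 0 = 1
m10 = NOT m3 = NOT 0 = 1
m13 = NOT Q = NOT 0 = 1

m4 = 1  m10 = 1  m13 = 1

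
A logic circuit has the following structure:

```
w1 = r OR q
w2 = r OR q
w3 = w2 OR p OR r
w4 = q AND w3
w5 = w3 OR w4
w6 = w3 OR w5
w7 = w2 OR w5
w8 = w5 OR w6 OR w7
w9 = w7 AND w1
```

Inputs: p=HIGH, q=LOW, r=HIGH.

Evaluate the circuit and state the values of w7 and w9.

w1 = r OR q = HIGH OR LOW = HIGH
w2 = r OR q = HIGH OR LOW = HIGH
w3 = w2 OR p OR r = HIGH OR HIGH OR HIGH = HIGH
w4 = q AND w3 = LOW AND HIGH = LOW
w5 = w3 OR w4 = HIGH OR LOW = HIGH
w7 = w2 OR w5 = HIGH OR HIGH = HIGH
w9 = w7 AND w1 = HIGH AND HIGH = HIGH

w7 = HIGH, w9 = HIGH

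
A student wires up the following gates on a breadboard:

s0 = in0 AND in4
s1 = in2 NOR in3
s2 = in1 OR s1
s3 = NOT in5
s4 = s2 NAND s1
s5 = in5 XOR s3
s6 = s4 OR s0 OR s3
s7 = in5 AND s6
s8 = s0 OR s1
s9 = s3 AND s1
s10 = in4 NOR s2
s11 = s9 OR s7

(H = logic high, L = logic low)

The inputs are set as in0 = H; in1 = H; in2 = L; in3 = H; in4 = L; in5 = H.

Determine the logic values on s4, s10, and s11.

s4 = H; s10 = L; s11 = H

s0 = in0 AND in4 = H AND L = L
s1 = in2 NOR in3 = L NOR H = L
s2 = in1 OR s1 = H OR L = H
s3 = NOT in5 = NOT H = L
s4 = s2 NAND s1 = H NAND L = H
s6 = s4 OR s0 OR s3 = H OR L OR L = H
s7 = in5 AND s6 = H AND H = H
s9 = s3 AND s1 = L AND L = L
s10 = in4 NOR s2 = L NOR H = L
s11 = s9 OR s7 = L OR H = H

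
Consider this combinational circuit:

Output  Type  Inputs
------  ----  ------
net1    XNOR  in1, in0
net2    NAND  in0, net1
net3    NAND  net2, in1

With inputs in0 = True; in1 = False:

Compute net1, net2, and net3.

net1 = False, net2 = True, net3 = True

net1 = in1 XNOR in0 = False XNOR True = False
net2 = in0 NAND net1 = True NAND False = True
net3 = net2 NAND in1 = True NAND False = True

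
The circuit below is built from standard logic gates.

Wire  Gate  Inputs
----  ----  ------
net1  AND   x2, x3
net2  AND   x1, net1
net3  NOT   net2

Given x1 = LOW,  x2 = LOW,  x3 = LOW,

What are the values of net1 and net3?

net1 = LOW, net3 = HIGH

net1 = x2 AND x3 = LOW AND LOW = LOW
net2 = x1 AND net1 = LOW AND LOW = LOW
net3 = NOT net2 = NOT LOW = HIGH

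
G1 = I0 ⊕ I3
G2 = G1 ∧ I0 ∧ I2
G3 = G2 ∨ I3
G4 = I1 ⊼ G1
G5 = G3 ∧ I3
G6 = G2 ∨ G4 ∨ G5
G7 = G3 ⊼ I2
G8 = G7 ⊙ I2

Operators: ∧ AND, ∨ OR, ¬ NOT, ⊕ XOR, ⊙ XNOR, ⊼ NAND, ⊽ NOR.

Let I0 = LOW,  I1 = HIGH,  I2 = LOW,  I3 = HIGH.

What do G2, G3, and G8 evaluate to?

G2 = LOW; G3 = HIGH; G8 = LOW

G1 = I0 XOR I3 = LOW XOR HIGH = HIGH
G2 = G1 AND I0 AND I2 = HIGH AND LOW AND LOW = LOW
G3 = G2 OR I3 = LOW OR HIGH = HIGH
G7 = G3 NAND I2 = HIGH NAND LOW = HIGH
G8 = G7 XNOR I2 = HIGH XNOR LOW = LOW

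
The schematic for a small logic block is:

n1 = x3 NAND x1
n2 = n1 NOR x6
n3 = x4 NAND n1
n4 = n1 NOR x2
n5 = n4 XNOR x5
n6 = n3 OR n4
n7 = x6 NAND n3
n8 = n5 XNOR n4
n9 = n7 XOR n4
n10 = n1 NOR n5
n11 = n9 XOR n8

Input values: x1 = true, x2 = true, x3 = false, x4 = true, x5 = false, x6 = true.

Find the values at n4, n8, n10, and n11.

n4 = false  n8 = false  n10 = false  n11 = true

n1 = x3 NAND x1 = false NAND true = true
n3 = x4 NAND n1 = true NAND true = false
n4 = n1 NOR x2 = true NOR true = false
n5 = n4 XNOR x5 = false XNOR false = true
n7 = x6 NAND n3 = true NAND false = true
n8 = n5 XNOR n4 = true XNOR false = false
n9 = n7 XOR n4 = true XOR false = true
n10 = n1 NOR n5 = true NOR true = false
n11 = n9 XOR n8 = true XOR false = true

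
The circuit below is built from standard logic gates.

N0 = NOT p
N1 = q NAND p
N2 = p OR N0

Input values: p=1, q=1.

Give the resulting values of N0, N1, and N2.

N0 = 0  N1 = 0  N2 = 1

N0 = NOT p = NOT 1 = 0
N1 = q NAND p = 1 NAND 1 = 0
N2 = p OR N0 = 1 OR 0 = 1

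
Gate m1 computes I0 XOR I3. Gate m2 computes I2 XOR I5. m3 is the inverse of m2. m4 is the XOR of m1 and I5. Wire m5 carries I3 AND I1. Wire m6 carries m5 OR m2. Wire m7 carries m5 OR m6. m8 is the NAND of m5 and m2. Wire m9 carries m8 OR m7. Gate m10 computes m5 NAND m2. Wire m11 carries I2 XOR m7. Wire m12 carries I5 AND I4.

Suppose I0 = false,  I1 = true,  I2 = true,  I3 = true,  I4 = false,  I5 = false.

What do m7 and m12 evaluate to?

m7 = true; m12 = false

m2 = I2 XOR I5 = true XOR false = true
m5 = I3 AND I1 = true AND true = true
m6 = m5 OR m2 = true OR true = true
m7 = m5 OR m6 = true OR true = true
m12 = I5 AND I4 = false AND false = false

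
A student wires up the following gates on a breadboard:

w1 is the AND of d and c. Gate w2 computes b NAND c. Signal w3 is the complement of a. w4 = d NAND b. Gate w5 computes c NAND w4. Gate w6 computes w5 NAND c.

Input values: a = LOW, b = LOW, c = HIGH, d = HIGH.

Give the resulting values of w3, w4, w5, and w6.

w3 = HIGH; w4 = HIGH; w5 = LOW; w6 = HIGH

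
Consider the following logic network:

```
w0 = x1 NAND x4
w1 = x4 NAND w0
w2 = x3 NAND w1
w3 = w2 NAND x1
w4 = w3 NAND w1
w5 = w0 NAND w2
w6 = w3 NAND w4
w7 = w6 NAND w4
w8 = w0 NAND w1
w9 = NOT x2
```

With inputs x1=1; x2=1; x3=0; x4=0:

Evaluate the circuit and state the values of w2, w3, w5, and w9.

w2 = 1, w3 = 0, w5 = 0, w9 = 0

w0 = x1 NAND x4 = 1 NAND 0 = 1
w1 = x4 NAND w0 = 0 NAND 1 = 1
w2 = x3 NAND w1 = 0 NAND 1 = 1
w3 = w2 NAND x1 = 1 NAND 1 = 0
w5 = w0 NAND w2 = 1 NAND 1 = 0
w9 = NOT x2 = NOT 1 = 0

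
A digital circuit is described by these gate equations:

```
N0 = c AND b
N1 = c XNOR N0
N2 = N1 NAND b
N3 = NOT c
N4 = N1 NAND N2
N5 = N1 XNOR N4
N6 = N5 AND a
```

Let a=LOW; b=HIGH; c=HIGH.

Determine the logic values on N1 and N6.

N1 = HIGH, N6 = LOW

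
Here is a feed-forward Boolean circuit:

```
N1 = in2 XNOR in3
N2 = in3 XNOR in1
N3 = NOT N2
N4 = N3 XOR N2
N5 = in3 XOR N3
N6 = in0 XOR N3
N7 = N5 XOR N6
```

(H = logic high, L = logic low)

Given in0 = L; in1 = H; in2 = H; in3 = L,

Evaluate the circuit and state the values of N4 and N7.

N4 = H; N7 = L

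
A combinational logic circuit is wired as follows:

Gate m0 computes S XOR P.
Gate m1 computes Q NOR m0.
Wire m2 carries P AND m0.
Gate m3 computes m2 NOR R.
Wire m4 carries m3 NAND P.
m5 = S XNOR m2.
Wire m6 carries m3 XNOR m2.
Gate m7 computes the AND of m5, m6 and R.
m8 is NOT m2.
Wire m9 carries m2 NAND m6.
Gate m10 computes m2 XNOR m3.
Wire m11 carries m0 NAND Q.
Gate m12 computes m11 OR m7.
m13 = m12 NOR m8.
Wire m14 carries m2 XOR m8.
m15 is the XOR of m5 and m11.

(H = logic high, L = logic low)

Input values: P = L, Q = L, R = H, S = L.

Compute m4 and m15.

m4 = H, m15 = L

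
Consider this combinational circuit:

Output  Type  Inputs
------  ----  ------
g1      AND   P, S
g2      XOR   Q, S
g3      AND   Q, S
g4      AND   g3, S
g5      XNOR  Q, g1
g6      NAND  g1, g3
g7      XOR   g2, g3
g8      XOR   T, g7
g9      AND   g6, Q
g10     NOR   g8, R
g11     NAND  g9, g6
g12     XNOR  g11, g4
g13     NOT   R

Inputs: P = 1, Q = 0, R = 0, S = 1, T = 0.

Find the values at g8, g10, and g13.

g8 = 1, g10 = 0, g13 = 1

g2 = Q XOR S = 0 XOR 1 = 1
g3 = Q AND S = 0 AND 1 = 0
g7 = g2 XOR g3 = 1 XOR 0 = 1
g8 = T XOR g7 = 0 XOR 1 = 1
g10 = g8 NOR R = 1 NOR 0 = 0
g13 = NOT R = NOT 0 = 1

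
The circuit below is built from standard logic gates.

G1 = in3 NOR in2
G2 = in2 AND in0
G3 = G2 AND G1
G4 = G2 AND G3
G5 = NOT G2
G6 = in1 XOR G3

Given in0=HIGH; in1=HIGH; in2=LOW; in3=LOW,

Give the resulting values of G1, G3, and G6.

G1 = HIGH; G3 = LOW; G6 = HIGH

G1 = in3 NOR in2 = LOW NOR LOW = HIGH
G2 = in2 AND in0 = LOW AND HIGH = LOW
G3 = G2 AND G1 = LOW AND HIGH = LOW
G6 = in1 XOR G3 = HIGH XOR LOW = HIGH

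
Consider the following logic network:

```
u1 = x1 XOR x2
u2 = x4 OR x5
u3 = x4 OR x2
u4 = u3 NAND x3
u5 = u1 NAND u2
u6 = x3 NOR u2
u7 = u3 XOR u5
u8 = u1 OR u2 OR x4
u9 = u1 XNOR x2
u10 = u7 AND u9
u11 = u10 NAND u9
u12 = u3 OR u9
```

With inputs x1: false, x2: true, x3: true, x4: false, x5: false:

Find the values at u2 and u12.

u2 = false  u12 = true

u1 = x1 XOR x2 = false XOR true = true
u2 = x4 OR x5 = false OR false = false
u3 = x4 OR x2 = false OR true = true
u9 = u1 XNOR x2 = true XNOR true = true
u12 = u3 OR u9 = true OR true = true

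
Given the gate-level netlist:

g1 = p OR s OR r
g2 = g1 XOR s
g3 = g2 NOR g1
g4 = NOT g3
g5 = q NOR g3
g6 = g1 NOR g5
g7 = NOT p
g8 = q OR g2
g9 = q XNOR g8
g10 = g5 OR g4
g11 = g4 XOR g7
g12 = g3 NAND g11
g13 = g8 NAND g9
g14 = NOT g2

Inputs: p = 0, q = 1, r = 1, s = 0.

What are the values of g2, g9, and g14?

g2 = 1  g9 = 1  g14 = 0

g1 = p OR s OR r = 0 OR 0 OR 1 = 1
g2 = g1 XOR s = 1 XOR 0 = 1
g8 = q OR g2 = 1 OR 1 = 1
g9 = q XNOR g8 = 1 XNOR 1 = 1
g14 = NOT g2 = NOT 1 = 0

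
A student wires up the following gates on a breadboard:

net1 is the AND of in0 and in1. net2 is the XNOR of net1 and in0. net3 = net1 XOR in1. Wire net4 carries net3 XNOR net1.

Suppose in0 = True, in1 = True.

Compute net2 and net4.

net1 = in0 AND in1 = True AND True = True
net2 = net1 XNOR in0 = True XNOR True = True
net3 = net1 XOR in1 = True XOR True = False
net4 = net3 XNOR net1 = False XNOR True = False

net2 = True, net4 = False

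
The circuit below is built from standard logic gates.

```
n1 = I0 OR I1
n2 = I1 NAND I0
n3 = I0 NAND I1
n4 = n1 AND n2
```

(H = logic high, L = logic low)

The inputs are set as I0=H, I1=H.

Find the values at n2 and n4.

n2 = L, n4 = L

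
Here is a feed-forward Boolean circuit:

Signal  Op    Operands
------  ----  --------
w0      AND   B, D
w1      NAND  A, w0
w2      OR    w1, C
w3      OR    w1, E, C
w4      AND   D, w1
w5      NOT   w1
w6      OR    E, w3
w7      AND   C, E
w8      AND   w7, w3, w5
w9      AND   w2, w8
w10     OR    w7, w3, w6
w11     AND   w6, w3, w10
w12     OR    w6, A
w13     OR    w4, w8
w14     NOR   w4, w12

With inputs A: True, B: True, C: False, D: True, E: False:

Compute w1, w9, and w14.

w1 = False, w9 = False, w14 = False

w0 = B AND D = True AND True = True
w1 = A NAND w0 = True NAND True = False
w2 = w1 OR C = False OR False = False
w3 = w1 OR E OR C = False OR False OR False = False
w4 = D AND w1 = True AND False = False
w5 = NOT w1 = NOT False = True
w6 = E OR w3 = False OR False = False
w7 = C AND E = False AND False = False
w8 = w7 AND w3 AND w5 = False AND False AND True = False
w9 = w2 AND w8 = False AND False = False
w12 = w6 OR A = False OR True = True
w14 = w4 NOR w12 = False NOR True = False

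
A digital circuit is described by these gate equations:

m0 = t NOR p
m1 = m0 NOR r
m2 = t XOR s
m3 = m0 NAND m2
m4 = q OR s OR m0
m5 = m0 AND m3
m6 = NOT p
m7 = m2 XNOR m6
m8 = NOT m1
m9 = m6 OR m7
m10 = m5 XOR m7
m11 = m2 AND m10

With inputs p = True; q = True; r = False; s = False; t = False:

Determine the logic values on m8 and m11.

m8 = False, m11 = False

m0 = t NOR p = False NOR True = False
m1 = m0 NOR r = False NOR False = True
m2 = t XOR s = False XOR False = False
m3 = m0 NAND m2 = False NAND False = True
m5 = m0 AND m3 = False AND True = False
m6 = NOT p = NOT True = False
m7 = m2 XNOR m6 = False XNOR False = True
m8 = NOT m1 = NOT True = False
m10 = m5 XOR m7 = False XOR True = True
m11 = m2 AND m10 = False AND True = False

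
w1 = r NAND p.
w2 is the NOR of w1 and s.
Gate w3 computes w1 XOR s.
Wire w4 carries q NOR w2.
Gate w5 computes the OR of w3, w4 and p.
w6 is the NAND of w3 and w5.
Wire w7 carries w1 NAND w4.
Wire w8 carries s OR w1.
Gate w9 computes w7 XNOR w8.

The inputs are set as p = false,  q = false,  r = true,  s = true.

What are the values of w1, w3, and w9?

w1 = true  w3 = false  w9 = false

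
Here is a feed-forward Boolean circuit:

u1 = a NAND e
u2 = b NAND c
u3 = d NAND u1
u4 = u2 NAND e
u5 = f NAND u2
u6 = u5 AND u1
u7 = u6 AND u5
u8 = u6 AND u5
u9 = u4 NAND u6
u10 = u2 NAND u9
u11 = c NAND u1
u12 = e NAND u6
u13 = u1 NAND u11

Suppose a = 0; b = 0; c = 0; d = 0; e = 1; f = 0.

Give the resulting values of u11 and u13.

u1 = a NAND e = 0 NAND 1 = 1
u11 = c NAND u1 = 0 NAND 1 = 1
u13 = u1 NAND u11 = 1 NAND 1 = 0

u11 = 1  u13 = 0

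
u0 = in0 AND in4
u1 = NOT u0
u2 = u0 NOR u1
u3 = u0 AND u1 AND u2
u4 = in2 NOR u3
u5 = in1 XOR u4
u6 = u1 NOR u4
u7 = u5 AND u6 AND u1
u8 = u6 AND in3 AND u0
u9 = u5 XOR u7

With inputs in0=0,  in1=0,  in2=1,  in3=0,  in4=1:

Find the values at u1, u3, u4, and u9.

u0 = in0 AND in4 = 0 AND 1 = 0
u1 = NOT u0 = NOT 0 = 1
u2 = u0 NOR u1 = 0 NOR 1 = 0
u3 = u0 AND u1 AND u2 = 0 AND 1 AND 0 = 0
u4 = in2 NOR u3 = 1 NOR 0 = 0
u5 = in1 XOR u4 = 0 XOR 0 = 0
u6 = u1 NOR u4 = 1 NOR 0 = 0
u7 = u5 AND u6 AND u1 = 0 AND 0 AND 1 = 0
u9 = u5 XOR u7 = 0 XOR 0 = 0

u1 = 1, u3 = 0, u4 = 0, u9 = 0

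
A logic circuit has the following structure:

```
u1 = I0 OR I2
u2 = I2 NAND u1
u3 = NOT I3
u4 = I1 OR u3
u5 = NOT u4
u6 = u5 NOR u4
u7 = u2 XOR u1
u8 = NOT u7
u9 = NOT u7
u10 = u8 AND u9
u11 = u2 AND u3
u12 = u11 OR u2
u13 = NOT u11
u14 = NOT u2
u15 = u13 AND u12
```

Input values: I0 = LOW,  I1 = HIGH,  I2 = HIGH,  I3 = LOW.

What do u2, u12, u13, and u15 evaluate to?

u2 = LOW  u12 = LOW  u13 = HIGH  u15 = LOW

u1 = I0 OR I2 = LOW OR HIGH = HIGH
u2 = I2 NAND u1 = HIGH NAND HIGH = LOW
u3 = NOT I3 = NOT LOW = HIGH
u11 = u2 AND u3 = LOW AND HIGH = LOW
u12 = u11 OR u2 = LOW OR LOW = LOW
u13 = NOT u11 = NOT LOW = HIGH
u15 = u13 AND u12 = HIGH AND LOW = LOW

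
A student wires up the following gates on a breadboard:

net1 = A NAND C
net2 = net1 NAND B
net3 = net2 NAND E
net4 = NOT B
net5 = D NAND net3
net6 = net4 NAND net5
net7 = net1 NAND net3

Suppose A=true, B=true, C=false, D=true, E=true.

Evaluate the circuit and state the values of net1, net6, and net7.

net1 = A NAND C = true NAND false = true
net2 = net1 NAND B = true NAND true = false
net3 = net2 NAND E = false NAND true = true
net4 = NOT B = NOT true = false
net5 = D NAND net3 = true NAND true = false
net6 = net4 NAND net5 = false NAND false = true
net7 = net1 NAND net3 = true NAND true = false

net1 = true  net6 = true  net7 = false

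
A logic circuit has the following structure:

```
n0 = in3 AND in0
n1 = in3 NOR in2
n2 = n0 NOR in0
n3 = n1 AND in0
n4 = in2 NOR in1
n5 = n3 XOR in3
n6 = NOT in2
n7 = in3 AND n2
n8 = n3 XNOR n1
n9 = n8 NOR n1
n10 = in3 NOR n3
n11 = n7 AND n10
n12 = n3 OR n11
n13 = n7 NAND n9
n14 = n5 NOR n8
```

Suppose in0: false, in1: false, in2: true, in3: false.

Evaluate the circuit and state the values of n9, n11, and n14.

n9 = false, n11 = false, n14 = false

n0 = in3 AND in0 = false AND false = false
n1 = in3 NOR in2 = false NOR true = false
n2 = n0 NOR in0 = false NOR false = true
n3 = n1 AND in0 = false AND false = false
n5 = n3 XOR in3 = false XOR false = false
n7 = in3 AND n2 = false AND true = false
n8 = n3 XNOR n1 = false XNOR false = true
n9 = n8 NOR n1 = true NOR false = false
n10 = in3 NOR n3 = false NOR false = true
n11 = n7 AND n10 = false AND true = false
n14 = n5 NOR n8 = false NOR true = false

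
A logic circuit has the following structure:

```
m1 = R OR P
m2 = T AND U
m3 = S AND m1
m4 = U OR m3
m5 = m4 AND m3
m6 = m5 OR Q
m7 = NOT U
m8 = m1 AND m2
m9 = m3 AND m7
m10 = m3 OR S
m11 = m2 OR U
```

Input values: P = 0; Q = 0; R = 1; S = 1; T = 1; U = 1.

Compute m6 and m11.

m6 = 1  m11 = 1

m1 = R OR P = 1 OR 0 = 1
m2 = T AND U = 1 AND 1 = 1
m3 = S AND m1 = 1 AND 1 = 1
m4 = U OR m3 = 1 OR 1 = 1
m5 = m4 AND m3 = 1 AND 1 = 1
m6 = m5 OR Q = 1 OR 0 = 1
m11 = m2 OR U = 1 OR 1 = 1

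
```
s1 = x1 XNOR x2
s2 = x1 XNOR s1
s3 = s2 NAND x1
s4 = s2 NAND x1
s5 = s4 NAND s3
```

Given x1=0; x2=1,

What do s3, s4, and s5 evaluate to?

s3 = 1, s4 = 1, s5 = 0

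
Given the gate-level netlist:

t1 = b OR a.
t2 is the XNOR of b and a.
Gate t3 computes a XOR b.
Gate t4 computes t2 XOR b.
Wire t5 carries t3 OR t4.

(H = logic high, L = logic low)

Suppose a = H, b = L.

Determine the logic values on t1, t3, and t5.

t1 = H, t3 = H, t5 = H

t1 = b OR a = L OR H = H
t2 = b XNOR a = L XNOR H = L
t3 = a XOR b = H XOR L = H
t4 = t2 XOR b = L XOR L = L
t5 = t3 OR t4 = H OR L = H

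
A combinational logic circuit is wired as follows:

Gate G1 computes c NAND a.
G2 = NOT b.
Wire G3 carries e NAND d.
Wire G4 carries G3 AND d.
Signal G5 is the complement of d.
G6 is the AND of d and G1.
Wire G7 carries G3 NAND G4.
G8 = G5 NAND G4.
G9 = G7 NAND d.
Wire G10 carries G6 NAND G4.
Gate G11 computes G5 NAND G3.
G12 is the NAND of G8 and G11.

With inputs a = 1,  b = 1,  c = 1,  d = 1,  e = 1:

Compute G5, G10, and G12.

G5 = 0; G10 = 1; G12 = 0

G1 = c NAND a = 1 NAND 1 = 0
G3 = e NAND d = 1 NAND 1 = 0
G4 = G3 AND d = 0 AND 1 = 0
G5 = NOT d = NOT 1 = 0
G6 = d AND G1 = 1 AND 0 = 0
G8 = G5 NAND G4 = 0 NAND 0 = 1
G10 = G6 NAND G4 = 0 NAND 0 = 1
G11 = G5 NAND G3 = 0 NAND 0 = 1
G12 = G8 NAND G11 = 1 NAND 1 = 0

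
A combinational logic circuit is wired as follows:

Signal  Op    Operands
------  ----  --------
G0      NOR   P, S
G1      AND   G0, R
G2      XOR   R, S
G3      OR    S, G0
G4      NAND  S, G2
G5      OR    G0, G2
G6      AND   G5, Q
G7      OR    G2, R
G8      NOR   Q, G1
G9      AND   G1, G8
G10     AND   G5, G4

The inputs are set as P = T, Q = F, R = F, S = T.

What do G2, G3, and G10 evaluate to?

G0 = P NOR S = T NOR T = F
G2 = R XOR S = F XOR T = T
G3 = S OR G0 = T OR F = T
G4 = S NAND G2 = T NAND T = F
G5 = G0 OR G2 = F OR T = T
G10 = G5 AND G4 = T AND F = F

G2 = T; G3 = T; G10 = F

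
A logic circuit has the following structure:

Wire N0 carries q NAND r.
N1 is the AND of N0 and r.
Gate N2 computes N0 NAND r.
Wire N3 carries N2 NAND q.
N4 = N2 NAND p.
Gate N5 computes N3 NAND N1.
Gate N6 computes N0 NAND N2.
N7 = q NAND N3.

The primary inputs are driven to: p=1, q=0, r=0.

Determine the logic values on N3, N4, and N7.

N3 = 1, N4 = 0, N7 = 1

N0 = q NAND r = 0 NAND 0 = 1
N2 = N0 NAND r = 1 NAND 0 = 1
N3 = N2 NAND q = 1 NAND 0 = 1
N4 = N2 NAND p = 1 NAND 1 = 0
N7 = q NAND N3 = 0 NAND 1 = 1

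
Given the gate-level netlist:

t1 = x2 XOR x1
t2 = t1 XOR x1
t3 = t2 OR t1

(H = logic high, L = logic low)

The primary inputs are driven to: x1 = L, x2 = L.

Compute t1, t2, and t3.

t1 = x2 XOR x1 = L XOR L = L
t2 = t1 XOR x1 = L XOR L = L
t3 = t2 OR t1 = L OR L = L

t1 = L, t2 = L, t3 = L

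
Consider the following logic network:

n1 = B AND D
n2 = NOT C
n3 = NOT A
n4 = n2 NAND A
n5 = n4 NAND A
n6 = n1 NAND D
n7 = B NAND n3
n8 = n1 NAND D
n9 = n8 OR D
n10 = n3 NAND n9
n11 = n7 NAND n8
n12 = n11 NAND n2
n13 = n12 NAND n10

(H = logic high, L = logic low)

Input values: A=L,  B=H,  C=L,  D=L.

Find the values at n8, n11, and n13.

n1 = B AND D = H AND L = L
n2 = NOT C = NOT L = H
n3 = NOT A = NOT L = H
n7 = B NAND n3 = H NAND H = L
n8 = n1 NAND D = L NAND L = H
n9 = n8 OR D = H OR L = H
n10 = n3 NAND n9 = H NAND H = L
n11 = n7 NAND n8 = L NAND H = H
n12 = n11 NAND n2 = H NAND H = L
n13 = n12 NAND n10 = L NAND L = H

n8 = H  n11 = H  n13 = H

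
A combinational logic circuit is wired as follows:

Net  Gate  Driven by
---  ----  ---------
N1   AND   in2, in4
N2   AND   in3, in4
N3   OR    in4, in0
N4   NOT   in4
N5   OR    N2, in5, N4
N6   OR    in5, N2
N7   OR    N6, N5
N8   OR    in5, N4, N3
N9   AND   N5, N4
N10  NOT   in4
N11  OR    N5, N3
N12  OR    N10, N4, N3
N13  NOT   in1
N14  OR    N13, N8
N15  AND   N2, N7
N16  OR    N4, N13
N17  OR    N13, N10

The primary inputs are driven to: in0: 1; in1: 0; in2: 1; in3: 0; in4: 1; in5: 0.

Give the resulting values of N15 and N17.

N15 = 0; N17 = 1

N2 = in3 AND in4 = 0 AND 1 = 0
N4 = NOT in4 = NOT 1 = 0
N5 = N2 OR in5 OR N4 = 0 OR 0 OR 0 = 0
N6 = in5 OR N2 = 0 OR 0 = 0
N7 = N6 OR N5 = 0 OR 0 = 0
N10 = NOT in4 = NOT 1 = 0
N13 = NOT in1 = NOT 0 = 1
N15 = N2 AND N7 = 0 AND 0 = 0
N17 = N13 OR N10 = 1 OR 0 = 1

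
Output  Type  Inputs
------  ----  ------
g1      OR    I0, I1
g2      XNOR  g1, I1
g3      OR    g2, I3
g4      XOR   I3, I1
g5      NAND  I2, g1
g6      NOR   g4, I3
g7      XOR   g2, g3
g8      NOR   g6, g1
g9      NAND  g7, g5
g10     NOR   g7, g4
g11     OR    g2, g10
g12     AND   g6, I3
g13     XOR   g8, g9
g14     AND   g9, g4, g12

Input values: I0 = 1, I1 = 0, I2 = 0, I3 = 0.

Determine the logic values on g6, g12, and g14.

g6 = 1, g12 = 0, g14 = 0

g1 = I0 OR I1 = 1 OR 0 = 1
g2 = g1 XNOR I1 = 1 XNOR 0 = 0
g3 = g2 OR I3 = 0 OR 0 = 0
g4 = I3 XOR I1 = 0 XOR 0 = 0
g5 = I2 NAND g1 = 0 NAND 1 = 1
g6 = g4 NOR I3 = 0 NOR 0 = 1
g7 = g2 XOR g3 = 0 XOR 0 = 0
g9 = g7 NAND g5 = 0 NAND 1 = 1
g12 = g6 AND I3 = 1 AND 0 = 0
g14 = g9 AND g4 AND g12 = 1 AND 0 AND 0 = 0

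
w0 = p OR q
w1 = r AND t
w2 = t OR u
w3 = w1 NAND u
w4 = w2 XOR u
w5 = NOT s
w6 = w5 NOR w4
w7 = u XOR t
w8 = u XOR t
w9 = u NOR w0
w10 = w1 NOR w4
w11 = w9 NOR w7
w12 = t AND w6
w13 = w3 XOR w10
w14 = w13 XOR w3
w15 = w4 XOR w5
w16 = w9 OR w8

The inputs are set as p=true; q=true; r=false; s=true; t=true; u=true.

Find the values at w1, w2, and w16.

w1 = false, w2 = true, w16 = false

w0 = p OR q = true OR true = true
w1 = r AND t = false AND true = false
w2 = t OR u = true OR true = true
w8 = u XOR t = true XOR true = false
w9 = u NOR w0 = true NOR true = false
w16 = w9 OR w8 = false OR false = false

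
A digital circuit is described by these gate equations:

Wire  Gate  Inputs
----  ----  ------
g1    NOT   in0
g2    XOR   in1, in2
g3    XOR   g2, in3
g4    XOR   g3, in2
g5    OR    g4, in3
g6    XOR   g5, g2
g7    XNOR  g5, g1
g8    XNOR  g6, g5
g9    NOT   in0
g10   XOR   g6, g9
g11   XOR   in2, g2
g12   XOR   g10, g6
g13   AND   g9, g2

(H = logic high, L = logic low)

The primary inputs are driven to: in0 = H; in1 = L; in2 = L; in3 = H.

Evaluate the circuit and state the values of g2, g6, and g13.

g2 = L, g6 = H, g13 = L

g2 = in1 XOR in2 = L XOR L = L
g3 = g2 XOR in3 = L XOR H = H
g4 = g3 XOR in2 = H XOR L = H
g5 = g4 OR in3 = H OR H = H
g6 = g5 XOR g2 = H XOR L = H
g9 = NOT in0 = NOT H = L
g13 = g9 AND g2 = L AND L = L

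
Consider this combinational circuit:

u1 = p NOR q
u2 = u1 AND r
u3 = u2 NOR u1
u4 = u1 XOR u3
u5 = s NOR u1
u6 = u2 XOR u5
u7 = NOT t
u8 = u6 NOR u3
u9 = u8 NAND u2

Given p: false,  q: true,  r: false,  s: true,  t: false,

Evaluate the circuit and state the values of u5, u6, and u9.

u5 = false, u6 = false, u9 = true

u1 = p NOR q = false NOR true = false
u2 = u1 AND r = false AND false = false
u3 = u2 NOR u1 = false NOR false = true
u5 = s NOR u1 = true NOR false = false
u6 = u2 XOR u5 = false XOR false = false
u8 = u6 NOR u3 = false NOR true = false
u9 = u8 NAND u2 = false NAND false = true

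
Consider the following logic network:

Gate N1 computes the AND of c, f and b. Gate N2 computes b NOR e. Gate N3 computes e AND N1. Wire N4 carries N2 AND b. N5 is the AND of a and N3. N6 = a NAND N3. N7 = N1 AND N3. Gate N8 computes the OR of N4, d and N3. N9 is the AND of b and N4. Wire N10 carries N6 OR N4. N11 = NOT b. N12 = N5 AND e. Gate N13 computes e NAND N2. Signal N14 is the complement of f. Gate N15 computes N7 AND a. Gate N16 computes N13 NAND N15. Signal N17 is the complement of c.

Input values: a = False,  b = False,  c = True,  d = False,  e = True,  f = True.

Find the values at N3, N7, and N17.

N1 = c AND f AND b = True AND True AND False = False
N3 = e AND N1 = True AND False = False
N7 = N1 AND N3 = False AND False = False
N17 = NOT c = NOT True = False

N3 = False, N7 = False, N17 = False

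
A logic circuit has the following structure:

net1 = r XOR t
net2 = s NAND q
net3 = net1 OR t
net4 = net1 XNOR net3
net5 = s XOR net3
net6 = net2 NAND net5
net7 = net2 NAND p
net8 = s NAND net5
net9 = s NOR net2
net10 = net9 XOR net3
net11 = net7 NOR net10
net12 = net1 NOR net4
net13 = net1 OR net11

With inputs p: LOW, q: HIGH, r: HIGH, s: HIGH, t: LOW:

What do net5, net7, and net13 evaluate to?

net5 = LOW, net7 = HIGH, net13 = HIGH

net1 = r XOR t = HIGH XOR LOW = HIGH
net2 = s NAND q = HIGH NAND HIGH = LOW
net3 = net1 OR t = HIGH OR LOW = HIGH
net5 = s XOR net3 = HIGH XOR HIGH = LOW
net7 = net2 NAND p = LOW NAND LOW = HIGH
net9 = s NOR net2 = HIGH NOR LOW = LOW
net10 = net9 XOR net3 = LOW XOR HIGH = HIGH
net11 = net7 NOR net10 = HIGH NOR HIGH = LOW
net13 = net1 OR net11 = HIGH OR LOW = HIGH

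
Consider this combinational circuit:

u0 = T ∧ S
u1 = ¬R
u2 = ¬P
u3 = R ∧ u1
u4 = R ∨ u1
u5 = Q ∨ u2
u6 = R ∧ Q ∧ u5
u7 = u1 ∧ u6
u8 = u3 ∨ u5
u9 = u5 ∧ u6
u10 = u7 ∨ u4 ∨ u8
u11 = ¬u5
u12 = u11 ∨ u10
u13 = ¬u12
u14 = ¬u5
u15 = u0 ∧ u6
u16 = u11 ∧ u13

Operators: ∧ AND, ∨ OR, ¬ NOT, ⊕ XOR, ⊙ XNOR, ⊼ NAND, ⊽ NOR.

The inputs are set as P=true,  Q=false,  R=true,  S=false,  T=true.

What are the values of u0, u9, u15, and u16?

u0 = T AND S = true AND false = false
u1 = NOT R = NOT true = false
u2 = NOT P = NOT true = false
u3 = R AND u1 = true AND false = false
u4 = R OR u1 = true OR false = true
u5 = Q OR u2 = false OR false = false
u6 = R AND Q AND u5 = true AND false AND false = false
u7 = u1 AND u6 = false AND false = false
u8 = u3 OR u5 = false OR false = false
u9 = u5 AND u6 = false AND false = false
u10 = u7 OR u4 OR u8 = false OR true OR false = true
u11 = NOT u5 = NOT false = true
u12 = u11 OR u10 = true OR true = true
u13 = NOT u12 = NOT true = false
u15 = u0 AND u6 = false AND false = false
u16 = u11 AND u13 = true AND false = false

u0 = false  u9 = false  u15 = false  u16 = false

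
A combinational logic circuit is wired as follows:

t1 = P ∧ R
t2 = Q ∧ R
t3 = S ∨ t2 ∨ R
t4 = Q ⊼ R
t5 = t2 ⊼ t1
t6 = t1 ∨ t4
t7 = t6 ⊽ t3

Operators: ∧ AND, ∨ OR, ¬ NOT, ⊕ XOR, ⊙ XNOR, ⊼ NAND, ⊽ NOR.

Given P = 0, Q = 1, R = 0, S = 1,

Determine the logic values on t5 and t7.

t1 = P AND R = 0 AND 0 = 0
t2 = Q AND R = 1 AND 0 = 0
t3 = S OR t2 OR R = 1 OR 0 OR 0 = 1
t4 = Q NAND R = 1 NAND 0 = 1
t5 = t2 NAND t1 = 0 NAND 0 = 1
t6 = t1 OR t4 = 0 OR 1 = 1
t7 = t6 NOR t3 = 1 NOR 1 = 0

t5 = 1; t7 = 0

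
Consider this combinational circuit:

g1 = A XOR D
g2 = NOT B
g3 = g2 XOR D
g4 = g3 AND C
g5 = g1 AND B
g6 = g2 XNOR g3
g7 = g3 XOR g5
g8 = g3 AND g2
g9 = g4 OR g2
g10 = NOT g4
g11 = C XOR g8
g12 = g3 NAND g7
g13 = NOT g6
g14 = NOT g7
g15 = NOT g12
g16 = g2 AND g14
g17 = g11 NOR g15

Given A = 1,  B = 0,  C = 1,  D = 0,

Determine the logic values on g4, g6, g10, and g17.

g4 = 1, g6 = 1, g10 = 0, g17 = 0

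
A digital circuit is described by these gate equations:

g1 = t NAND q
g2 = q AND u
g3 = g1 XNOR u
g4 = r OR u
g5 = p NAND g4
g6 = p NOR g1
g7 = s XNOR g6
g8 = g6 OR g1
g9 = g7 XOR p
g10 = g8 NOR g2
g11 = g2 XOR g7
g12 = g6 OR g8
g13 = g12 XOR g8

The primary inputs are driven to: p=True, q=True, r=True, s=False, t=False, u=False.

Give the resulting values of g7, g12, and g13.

g7 = True, g12 = True, g13 = False

g1 = t NAND q = False NAND True = True
g6 = p NOR g1 = True NOR True = False
g7 = s XNOR g6 = False XNOR False = True
g8 = g6 OR g1 = False OR True = True
g12 = g6 OR g8 = False OR True = True
g13 = g12 XOR g8 = True XOR True = False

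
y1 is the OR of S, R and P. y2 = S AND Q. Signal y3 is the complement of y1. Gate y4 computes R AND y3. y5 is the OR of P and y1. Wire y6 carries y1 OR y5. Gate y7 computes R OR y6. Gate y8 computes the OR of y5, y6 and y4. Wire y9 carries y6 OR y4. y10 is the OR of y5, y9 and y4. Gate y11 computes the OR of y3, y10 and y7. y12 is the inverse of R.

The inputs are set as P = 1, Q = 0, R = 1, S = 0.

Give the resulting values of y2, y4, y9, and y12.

y1 = S OR R OR P = 0 OR 1 OR 1 = 1
y2 = S AND Q = 0 AND 0 = 0
y3 = NOT y1 = NOT 1 = 0
y4 = R AND y3 = 1 AND 0 = 0
y5 = P OR y1 = 1 OR 1 = 1
y6 = y1 OR y5 = 1 OR 1 = 1
y9 = y6 OR y4 = 1 OR 0 = 1
y12 = NOT R = NOT 1 = 0

y2 = 0; y4 = 0; y9 = 1; y12 = 0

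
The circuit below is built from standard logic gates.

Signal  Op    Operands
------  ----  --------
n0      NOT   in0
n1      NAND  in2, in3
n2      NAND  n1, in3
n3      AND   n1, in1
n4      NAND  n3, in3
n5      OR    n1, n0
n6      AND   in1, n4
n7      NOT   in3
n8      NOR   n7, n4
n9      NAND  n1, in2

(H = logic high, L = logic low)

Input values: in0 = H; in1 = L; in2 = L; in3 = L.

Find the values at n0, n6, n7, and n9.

n0 = L  n6 = L  n7 = H  n9 = H

n0 = NOT in0 = NOT H = L
n1 = in2 NAND in3 = L NAND L = H
n3 = n1 AND in1 = H AND L = L
n4 = n3 NAND in3 = L NAND L = H
n6 = in1 AND n4 = L AND H = L
n7 = NOT in3 = NOT L = H
n9 = n1 NAND in2 = H NAND L = H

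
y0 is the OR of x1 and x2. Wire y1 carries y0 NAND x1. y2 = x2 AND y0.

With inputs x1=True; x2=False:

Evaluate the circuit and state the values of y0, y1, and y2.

y0 = x1 OR x2 = True OR False = True
y1 = y0 NAND x1 = True NAND True = False
y2 = x2 AND y0 = False AND True = False

y0 = True; y1 = False; y2 = False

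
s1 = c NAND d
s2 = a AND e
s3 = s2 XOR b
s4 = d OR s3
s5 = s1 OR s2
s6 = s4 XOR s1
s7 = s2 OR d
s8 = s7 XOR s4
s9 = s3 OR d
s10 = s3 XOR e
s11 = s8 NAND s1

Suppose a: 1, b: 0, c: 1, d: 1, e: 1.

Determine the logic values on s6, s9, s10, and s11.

s6 = 1, s9 = 1, s10 = 0, s11 = 1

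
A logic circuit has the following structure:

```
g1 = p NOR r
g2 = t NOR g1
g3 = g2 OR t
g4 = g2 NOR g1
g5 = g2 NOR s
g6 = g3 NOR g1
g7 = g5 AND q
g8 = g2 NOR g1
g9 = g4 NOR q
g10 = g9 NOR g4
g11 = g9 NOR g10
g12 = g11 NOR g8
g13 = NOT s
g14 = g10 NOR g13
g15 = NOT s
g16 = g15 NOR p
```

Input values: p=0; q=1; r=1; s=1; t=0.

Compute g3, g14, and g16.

g1 = p NOR r = 0 NOR 1 = 0
g2 = t NOR g1 = 0 NOR 0 = 1
g3 = g2 OR t = 1 OR 0 = 1
g4 = g2 NOR g1 = 1 NOR 0 = 0
g9 = g4 NOR q = 0 NOR 1 = 0
g10 = g9 NOR g4 = 0 NOR 0 = 1
g13 = NOT s = NOT 1 = 0
g14 = g10 NOR g13 = 1 NOR 0 = 0
g15 = NOT s = NOT 1 = 0
g16 = g15 NOR p = 0 NOR 0 = 1

g3 = 1  g14 = 0  g16 = 1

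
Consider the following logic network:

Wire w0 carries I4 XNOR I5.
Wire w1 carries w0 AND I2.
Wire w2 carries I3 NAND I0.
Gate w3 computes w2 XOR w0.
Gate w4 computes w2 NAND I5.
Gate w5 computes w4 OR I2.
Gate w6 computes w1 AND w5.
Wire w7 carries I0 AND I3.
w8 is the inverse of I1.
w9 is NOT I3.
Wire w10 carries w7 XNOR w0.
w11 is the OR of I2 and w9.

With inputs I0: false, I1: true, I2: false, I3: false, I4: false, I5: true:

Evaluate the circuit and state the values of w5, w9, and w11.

w5 = false, w9 = true, w11 = true

w2 = I3 NAND I0 = false NAND false = true
w4 = w2 NAND I5 = true NAND true = false
w5 = w4 OR I2 = false OR false = false
w9 = NOT I3 = NOT false = true
w11 = I2 OR w9 = false OR true = true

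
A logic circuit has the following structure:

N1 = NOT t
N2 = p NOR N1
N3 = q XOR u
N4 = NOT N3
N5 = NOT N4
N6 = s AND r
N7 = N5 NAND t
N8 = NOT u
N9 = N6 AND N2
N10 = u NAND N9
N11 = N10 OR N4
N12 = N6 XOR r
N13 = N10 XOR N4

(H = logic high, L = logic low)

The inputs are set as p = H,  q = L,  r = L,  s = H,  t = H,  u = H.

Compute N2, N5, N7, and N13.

N2 = L; N5 = H; N7 = L; N13 = H

N1 = NOT t = NOT H = L
N2 = p NOR N1 = H NOR L = L
N3 = q XOR u = L XOR H = H
N4 = NOT N3 = NOT H = L
N5 = NOT N4 = NOT L = H
N6 = s AND r = H AND L = L
N7 = N5 NAND t = H NAND H = L
N9 = N6 AND N2 = L AND L = L
N10 = u NAND N9 = H NAND L = H
N13 = N10 XOR N4 = H XOR L = H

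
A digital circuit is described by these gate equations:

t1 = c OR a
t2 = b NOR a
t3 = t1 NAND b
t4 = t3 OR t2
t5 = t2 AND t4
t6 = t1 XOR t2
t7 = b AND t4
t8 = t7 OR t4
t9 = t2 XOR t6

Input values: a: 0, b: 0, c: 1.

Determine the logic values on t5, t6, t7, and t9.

t1 = c OR a = 1 OR 0 = 1
t2 = b NOR a = 0 NOR 0 = 1
t3 = t1 NAND b = 1 NAND 0 = 1
t4 = t3 OR t2 = 1 OR 1 = 1
t5 = t2 AND t4 = 1 AND 1 = 1
t6 = t1 XOR t2 = 1 XOR 1 = 0
t7 = b AND t4 = 0 AND 1 = 0
t9 = t2 XOR t6 = 1 XOR 0 = 1

t5 = 1, t6 = 0, t7 = 0, t9 = 1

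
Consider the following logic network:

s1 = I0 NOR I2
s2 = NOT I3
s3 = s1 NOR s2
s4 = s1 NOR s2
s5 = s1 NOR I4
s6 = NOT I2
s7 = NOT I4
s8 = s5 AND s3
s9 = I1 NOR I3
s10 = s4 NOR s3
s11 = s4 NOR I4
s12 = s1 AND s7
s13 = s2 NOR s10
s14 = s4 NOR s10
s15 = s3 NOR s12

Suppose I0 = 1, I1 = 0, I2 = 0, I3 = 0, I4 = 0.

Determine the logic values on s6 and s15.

s6 = 1; s15 = 1

s1 = I0 NOR I2 = 1 NOR 0 = 0
s2 = NOT I3 = NOT 0 = 1
s3 = s1 NOR s2 = 0 NOR 1 = 0
s6 = NOT I2 = NOT 0 = 1
s7 = NOT I4 = NOT 0 = 1
s12 = s1 AND s7 = 0 AND 1 = 0
s15 = s3 NOR s12 = 0 NOR 0 = 1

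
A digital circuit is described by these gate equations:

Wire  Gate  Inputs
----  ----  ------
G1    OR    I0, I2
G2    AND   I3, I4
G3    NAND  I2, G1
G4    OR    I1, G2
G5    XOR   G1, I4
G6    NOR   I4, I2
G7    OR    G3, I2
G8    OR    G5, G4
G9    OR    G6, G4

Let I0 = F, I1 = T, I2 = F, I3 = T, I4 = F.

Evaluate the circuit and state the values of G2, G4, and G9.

G2 = I3 AND I4 = T AND F = F
G4 = I1 OR G2 = T OR F = T
G6 = I4 NOR I2 = F NOR F = T
G9 = G6 OR G4 = T OR T = T

G2 = F, G4 = T, G9 = T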